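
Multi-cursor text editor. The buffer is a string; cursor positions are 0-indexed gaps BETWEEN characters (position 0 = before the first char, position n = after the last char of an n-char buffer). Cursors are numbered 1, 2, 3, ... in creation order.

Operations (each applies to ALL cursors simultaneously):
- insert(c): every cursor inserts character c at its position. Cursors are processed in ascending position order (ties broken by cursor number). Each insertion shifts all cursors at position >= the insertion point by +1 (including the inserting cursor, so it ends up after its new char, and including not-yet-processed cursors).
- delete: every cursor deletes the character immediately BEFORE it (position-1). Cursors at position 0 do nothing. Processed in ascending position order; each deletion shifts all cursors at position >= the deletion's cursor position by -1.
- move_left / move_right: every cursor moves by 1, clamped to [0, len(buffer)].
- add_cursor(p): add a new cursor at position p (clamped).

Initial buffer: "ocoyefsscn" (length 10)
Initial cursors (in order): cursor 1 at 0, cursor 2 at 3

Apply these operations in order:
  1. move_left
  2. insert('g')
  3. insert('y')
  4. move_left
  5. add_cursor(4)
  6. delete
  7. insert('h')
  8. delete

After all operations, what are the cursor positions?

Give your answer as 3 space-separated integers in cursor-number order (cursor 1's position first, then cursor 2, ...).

After op 1 (move_left): buffer="ocoyefsscn" (len 10), cursors c1@0 c2@2, authorship ..........
After op 2 (insert('g')): buffer="gocgoyefsscn" (len 12), cursors c1@1 c2@4, authorship 1..2........
After op 3 (insert('y')): buffer="gyocgyoyefsscn" (len 14), cursors c1@2 c2@6, authorship 11..22........
After op 4 (move_left): buffer="gyocgyoyefsscn" (len 14), cursors c1@1 c2@5, authorship 11..22........
After op 5 (add_cursor(4)): buffer="gyocgyoyefsscn" (len 14), cursors c1@1 c3@4 c2@5, authorship 11..22........
After op 6 (delete): buffer="yoyoyefsscn" (len 11), cursors c1@0 c2@2 c3@2, authorship 1.2........
After op 7 (insert('h')): buffer="hyohhyoyefsscn" (len 14), cursors c1@1 c2@5 c3@5, authorship 11.232........
After op 8 (delete): buffer="yoyoyefsscn" (len 11), cursors c1@0 c2@2 c3@2, authorship 1.2........

Answer: 0 2 2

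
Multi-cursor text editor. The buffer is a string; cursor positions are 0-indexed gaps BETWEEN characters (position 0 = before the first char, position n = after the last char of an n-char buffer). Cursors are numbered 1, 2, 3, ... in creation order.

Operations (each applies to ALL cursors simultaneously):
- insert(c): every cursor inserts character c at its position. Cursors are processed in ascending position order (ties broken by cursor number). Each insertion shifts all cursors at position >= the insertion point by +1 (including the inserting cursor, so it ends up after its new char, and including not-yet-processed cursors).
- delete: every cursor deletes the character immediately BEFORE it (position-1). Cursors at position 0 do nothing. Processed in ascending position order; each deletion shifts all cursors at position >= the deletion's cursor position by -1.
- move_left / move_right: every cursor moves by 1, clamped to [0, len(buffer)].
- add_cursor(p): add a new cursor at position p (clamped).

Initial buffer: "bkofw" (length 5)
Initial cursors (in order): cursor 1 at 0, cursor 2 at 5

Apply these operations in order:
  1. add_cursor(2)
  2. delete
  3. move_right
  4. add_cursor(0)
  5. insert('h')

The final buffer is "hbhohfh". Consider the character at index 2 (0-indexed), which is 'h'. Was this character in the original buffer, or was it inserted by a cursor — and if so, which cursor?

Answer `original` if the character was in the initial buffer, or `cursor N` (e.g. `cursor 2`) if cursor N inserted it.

After op 1 (add_cursor(2)): buffer="bkofw" (len 5), cursors c1@0 c3@2 c2@5, authorship .....
After op 2 (delete): buffer="bof" (len 3), cursors c1@0 c3@1 c2@3, authorship ...
After op 3 (move_right): buffer="bof" (len 3), cursors c1@1 c3@2 c2@3, authorship ...
After op 4 (add_cursor(0)): buffer="bof" (len 3), cursors c4@0 c1@1 c3@2 c2@3, authorship ...
After op 5 (insert('h')): buffer="hbhohfh" (len 7), cursors c4@1 c1@3 c3@5 c2@7, authorship 4.1.3.2
Authorship (.=original, N=cursor N): 4 . 1 . 3 . 2
Index 2: author = 1

Answer: cursor 1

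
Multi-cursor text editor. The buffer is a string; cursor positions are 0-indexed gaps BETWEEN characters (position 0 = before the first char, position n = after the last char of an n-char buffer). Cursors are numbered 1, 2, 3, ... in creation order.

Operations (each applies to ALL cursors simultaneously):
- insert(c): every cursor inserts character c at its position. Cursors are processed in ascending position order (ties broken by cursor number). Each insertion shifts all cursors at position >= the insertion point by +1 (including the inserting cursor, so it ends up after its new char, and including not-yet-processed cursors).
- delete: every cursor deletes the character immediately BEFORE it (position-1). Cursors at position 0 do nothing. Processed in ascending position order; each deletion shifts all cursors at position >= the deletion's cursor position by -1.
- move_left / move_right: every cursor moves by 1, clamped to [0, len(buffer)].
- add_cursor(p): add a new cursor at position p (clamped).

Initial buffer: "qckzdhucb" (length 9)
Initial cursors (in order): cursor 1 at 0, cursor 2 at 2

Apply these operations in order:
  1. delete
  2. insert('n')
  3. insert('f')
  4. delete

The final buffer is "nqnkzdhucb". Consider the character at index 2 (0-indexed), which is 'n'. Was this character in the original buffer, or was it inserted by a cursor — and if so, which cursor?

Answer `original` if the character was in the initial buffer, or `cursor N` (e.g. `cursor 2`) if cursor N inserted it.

Answer: cursor 2

Derivation:
After op 1 (delete): buffer="qkzdhucb" (len 8), cursors c1@0 c2@1, authorship ........
After op 2 (insert('n')): buffer="nqnkzdhucb" (len 10), cursors c1@1 c2@3, authorship 1.2.......
After op 3 (insert('f')): buffer="nfqnfkzdhucb" (len 12), cursors c1@2 c2@5, authorship 11.22.......
After op 4 (delete): buffer="nqnkzdhucb" (len 10), cursors c1@1 c2@3, authorship 1.2.......
Authorship (.=original, N=cursor N): 1 . 2 . . . . . . .
Index 2: author = 2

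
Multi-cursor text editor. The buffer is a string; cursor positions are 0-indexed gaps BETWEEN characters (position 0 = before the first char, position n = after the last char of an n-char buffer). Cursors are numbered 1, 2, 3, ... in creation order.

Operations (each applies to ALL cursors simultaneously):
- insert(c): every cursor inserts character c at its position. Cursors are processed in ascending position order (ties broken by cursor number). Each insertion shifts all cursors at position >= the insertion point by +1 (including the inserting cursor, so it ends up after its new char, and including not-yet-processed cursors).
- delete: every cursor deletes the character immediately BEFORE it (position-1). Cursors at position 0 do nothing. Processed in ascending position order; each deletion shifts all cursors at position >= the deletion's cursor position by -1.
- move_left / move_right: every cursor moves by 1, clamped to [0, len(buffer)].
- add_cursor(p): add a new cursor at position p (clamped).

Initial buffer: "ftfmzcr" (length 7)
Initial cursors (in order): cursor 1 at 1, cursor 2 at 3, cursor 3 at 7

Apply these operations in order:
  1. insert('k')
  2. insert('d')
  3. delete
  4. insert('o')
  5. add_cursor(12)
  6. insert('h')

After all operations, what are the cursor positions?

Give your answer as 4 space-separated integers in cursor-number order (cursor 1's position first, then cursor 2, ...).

Answer: 4 9 17 15

Derivation:
After op 1 (insert('k')): buffer="fktfkmzcrk" (len 10), cursors c1@2 c2@5 c3@10, authorship .1..2....3
After op 2 (insert('d')): buffer="fkdtfkdmzcrkd" (len 13), cursors c1@3 c2@7 c3@13, authorship .11..22....33
After op 3 (delete): buffer="fktfkmzcrk" (len 10), cursors c1@2 c2@5 c3@10, authorship .1..2....3
After op 4 (insert('o')): buffer="fkotfkomzcrko" (len 13), cursors c1@3 c2@7 c3@13, authorship .11..22....33
After op 5 (add_cursor(12)): buffer="fkotfkomzcrko" (len 13), cursors c1@3 c2@7 c4@12 c3@13, authorship .11..22....33
After op 6 (insert('h')): buffer="fkohtfkohmzcrkhoh" (len 17), cursors c1@4 c2@9 c4@15 c3@17, authorship .111..222....3433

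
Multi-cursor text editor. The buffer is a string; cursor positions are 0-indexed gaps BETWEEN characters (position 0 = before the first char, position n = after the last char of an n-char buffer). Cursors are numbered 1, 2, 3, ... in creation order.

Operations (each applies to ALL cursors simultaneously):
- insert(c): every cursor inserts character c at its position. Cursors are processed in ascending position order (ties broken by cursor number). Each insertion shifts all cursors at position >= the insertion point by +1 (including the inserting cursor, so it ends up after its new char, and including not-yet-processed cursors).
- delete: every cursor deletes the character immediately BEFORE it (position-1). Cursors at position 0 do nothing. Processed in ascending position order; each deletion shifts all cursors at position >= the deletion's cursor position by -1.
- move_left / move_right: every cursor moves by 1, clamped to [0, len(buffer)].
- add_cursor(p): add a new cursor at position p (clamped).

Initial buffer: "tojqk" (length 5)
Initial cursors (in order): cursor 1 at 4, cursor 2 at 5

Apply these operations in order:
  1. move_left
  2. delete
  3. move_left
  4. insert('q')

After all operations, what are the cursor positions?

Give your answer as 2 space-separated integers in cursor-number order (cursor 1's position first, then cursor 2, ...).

Answer: 3 3

Derivation:
After op 1 (move_left): buffer="tojqk" (len 5), cursors c1@3 c2@4, authorship .....
After op 2 (delete): buffer="tok" (len 3), cursors c1@2 c2@2, authorship ...
After op 3 (move_left): buffer="tok" (len 3), cursors c1@1 c2@1, authorship ...
After op 4 (insert('q')): buffer="tqqok" (len 5), cursors c1@3 c2@3, authorship .12..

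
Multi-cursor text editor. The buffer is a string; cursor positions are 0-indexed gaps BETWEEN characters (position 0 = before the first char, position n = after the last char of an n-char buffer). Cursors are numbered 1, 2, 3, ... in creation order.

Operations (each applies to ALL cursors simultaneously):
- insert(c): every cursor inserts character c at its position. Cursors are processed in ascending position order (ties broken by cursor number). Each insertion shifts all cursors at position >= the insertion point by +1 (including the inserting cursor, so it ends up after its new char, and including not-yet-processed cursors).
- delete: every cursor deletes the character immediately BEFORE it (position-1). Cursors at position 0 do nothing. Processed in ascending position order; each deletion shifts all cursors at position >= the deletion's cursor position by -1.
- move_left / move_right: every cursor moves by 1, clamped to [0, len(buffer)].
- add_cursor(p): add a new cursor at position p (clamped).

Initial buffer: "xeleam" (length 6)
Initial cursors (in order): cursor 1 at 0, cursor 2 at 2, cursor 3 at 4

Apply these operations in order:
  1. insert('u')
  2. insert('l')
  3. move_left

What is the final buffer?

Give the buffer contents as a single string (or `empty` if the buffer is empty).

After op 1 (insert('u')): buffer="uxeuleuam" (len 9), cursors c1@1 c2@4 c3@7, authorship 1..2..3..
After op 2 (insert('l')): buffer="ulxeulleulam" (len 12), cursors c1@2 c2@6 c3@10, authorship 11..22..33..
After op 3 (move_left): buffer="ulxeulleulam" (len 12), cursors c1@1 c2@5 c3@9, authorship 11..22..33..

Answer: ulxeulleulam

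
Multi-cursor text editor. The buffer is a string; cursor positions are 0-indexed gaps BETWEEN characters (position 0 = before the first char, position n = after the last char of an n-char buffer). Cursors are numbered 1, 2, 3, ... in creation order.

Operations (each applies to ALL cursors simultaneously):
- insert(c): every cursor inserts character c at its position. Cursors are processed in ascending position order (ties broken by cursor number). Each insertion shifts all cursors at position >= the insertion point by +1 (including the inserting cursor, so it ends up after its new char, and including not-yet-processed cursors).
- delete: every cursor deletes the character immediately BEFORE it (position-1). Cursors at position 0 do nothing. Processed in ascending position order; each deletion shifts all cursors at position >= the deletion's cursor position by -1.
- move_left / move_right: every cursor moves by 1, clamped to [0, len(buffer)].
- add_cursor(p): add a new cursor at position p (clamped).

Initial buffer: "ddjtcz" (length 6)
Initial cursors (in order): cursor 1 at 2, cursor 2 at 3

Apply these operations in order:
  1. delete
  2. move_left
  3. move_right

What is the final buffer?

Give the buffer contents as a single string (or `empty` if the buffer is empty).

Answer: dtcz

Derivation:
After op 1 (delete): buffer="dtcz" (len 4), cursors c1@1 c2@1, authorship ....
After op 2 (move_left): buffer="dtcz" (len 4), cursors c1@0 c2@0, authorship ....
After op 3 (move_right): buffer="dtcz" (len 4), cursors c1@1 c2@1, authorship ....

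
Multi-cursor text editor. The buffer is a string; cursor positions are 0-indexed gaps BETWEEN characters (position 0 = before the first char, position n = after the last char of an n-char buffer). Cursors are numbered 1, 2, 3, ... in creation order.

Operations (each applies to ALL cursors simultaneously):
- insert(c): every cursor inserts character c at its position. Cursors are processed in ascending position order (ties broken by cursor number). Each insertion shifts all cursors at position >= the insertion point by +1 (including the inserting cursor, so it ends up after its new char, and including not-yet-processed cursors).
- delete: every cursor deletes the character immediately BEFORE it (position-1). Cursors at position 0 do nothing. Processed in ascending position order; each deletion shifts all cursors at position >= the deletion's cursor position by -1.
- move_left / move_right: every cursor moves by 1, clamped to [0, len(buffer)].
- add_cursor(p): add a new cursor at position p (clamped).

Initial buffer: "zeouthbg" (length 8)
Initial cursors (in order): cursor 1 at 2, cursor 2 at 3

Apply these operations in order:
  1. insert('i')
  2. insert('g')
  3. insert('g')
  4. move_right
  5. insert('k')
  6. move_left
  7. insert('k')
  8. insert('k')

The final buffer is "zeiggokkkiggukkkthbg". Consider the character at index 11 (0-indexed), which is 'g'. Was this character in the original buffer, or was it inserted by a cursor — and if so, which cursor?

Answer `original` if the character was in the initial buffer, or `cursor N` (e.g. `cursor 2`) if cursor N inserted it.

After op 1 (insert('i')): buffer="zeioiuthbg" (len 10), cursors c1@3 c2@5, authorship ..1.2.....
After op 2 (insert('g')): buffer="zeigoiguthbg" (len 12), cursors c1@4 c2@7, authorship ..11.22.....
After op 3 (insert('g')): buffer="zeiggoigguthbg" (len 14), cursors c1@5 c2@9, authorship ..111.222.....
After op 4 (move_right): buffer="zeiggoigguthbg" (len 14), cursors c1@6 c2@10, authorship ..111.222.....
After op 5 (insert('k')): buffer="zeiggokiggukthbg" (len 16), cursors c1@7 c2@12, authorship ..111.1222.2....
After op 6 (move_left): buffer="zeiggokiggukthbg" (len 16), cursors c1@6 c2@11, authorship ..111.1222.2....
After op 7 (insert('k')): buffer="zeiggokkiggukkthbg" (len 18), cursors c1@7 c2@13, authorship ..111.11222.22....
After op 8 (insert('k')): buffer="zeiggokkkiggukkkthbg" (len 20), cursors c1@8 c2@15, authorship ..111.111222.222....
Authorship (.=original, N=cursor N): . . 1 1 1 . 1 1 1 2 2 2 . 2 2 2 . . . .
Index 11: author = 2

Answer: cursor 2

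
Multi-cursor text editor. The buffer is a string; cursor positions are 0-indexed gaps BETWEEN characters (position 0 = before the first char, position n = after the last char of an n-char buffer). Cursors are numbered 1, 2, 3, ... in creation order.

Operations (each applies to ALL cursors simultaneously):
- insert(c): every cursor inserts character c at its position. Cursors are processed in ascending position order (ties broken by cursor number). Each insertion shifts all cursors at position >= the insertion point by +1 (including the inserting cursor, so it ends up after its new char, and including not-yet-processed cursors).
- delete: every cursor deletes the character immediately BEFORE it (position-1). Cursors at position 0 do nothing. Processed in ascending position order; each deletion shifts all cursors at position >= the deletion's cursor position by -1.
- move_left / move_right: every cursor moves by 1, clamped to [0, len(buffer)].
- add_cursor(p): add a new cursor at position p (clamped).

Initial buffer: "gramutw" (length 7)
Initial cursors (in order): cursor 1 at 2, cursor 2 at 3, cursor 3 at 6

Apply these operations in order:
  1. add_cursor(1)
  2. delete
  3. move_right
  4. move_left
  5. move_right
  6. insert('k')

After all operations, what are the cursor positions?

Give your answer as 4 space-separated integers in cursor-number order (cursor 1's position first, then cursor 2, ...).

After op 1 (add_cursor(1)): buffer="gramutw" (len 7), cursors c4@1 c1@2 c2@3 c3@6, authorship .......
After op 2 (delete): buffer="muw" (len 3), cursors c1@0 c2@0 c4@0 c3@2, authorship ...
After op 3 (move_right): buffer="muw" (len 3), cursors c1@1 c2@1 c4@1 c3@3, authorship ...
After op 4 (move_left): buffer="muw" (len 3), cursors c1@0 c2@0 c4@0 c3@2, authorship ...
After op 5 (move_right): buffer="muw" (len 3), cursors c1@1 c2@1 c4@1 c3@3, authorship ...
After op 6 (insert('k')): buffer="mkkkuwk" (len 7), cursors c1@4 c2@4 c4@4 c3@7, authorship .124..3

Answer: 4 4 7 4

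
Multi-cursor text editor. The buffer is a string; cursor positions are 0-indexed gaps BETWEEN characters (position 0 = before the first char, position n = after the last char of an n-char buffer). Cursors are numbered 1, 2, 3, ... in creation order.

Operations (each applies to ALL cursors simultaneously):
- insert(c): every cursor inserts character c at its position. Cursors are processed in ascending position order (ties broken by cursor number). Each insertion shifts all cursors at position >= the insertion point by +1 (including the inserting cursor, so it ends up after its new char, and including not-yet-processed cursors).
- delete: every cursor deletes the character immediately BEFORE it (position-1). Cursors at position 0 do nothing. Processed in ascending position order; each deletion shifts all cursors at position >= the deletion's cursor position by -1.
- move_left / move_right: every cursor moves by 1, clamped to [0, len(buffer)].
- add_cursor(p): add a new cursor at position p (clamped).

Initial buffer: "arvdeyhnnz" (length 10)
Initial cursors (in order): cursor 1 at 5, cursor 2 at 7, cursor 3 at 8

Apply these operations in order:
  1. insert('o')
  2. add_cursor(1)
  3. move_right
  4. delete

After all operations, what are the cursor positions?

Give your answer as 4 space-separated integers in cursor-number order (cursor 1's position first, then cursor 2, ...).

Answer: 5 7 8 1

Derivation:
After op 1 (insert('o')): buffer="arvdeoyhononz" (len 13), cursors c1@6 c2@9 c3@11, authorship .....1..2.3..
After op 2 (add_cursor(1)): buffer="arvdeoyhononz" (len 13), cursors c4@1 c1@6 c2@9 c3@11, authorship .....1..2.3..
After op 3 (move_right): buffer="arvdeoyhononz" (len 13), cursors c4@2 c1@7 c2@10 c3@12, authorship .....1..2.3..
After op 4 (delete): buffer="avdeohooz" (len 9), cursors c4@1 c1@5 c2@7 c3@8, authorship ....1.23.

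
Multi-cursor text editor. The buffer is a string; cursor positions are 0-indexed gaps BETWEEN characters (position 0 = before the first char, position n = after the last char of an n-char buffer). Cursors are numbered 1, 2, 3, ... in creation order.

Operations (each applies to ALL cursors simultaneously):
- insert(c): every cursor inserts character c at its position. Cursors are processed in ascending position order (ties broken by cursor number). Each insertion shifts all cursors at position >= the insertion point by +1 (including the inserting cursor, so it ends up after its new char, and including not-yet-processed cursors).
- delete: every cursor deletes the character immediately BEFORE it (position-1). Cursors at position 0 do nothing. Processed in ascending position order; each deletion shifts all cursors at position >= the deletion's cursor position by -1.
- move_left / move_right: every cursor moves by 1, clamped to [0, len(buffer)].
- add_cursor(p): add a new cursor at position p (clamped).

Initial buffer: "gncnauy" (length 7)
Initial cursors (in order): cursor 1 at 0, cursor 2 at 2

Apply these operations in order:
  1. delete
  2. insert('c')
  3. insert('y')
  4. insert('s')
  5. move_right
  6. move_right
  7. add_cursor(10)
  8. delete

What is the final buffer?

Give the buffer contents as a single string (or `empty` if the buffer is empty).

After op 1 (delete): buffer="gcnauy" (len 6), cursors c1@0 c2@1, authorship ......
After op 2 (insert('c')): buffer="cgccnauy" (len 8), cursors c1@1 c2@3, authorship 1.2.....
After op 3 (insert('y')): buffer="cygcycnauy" (len 10), cursors c1@2 c2@5, authorship 11.22.....
After op 4 (insert('s')): buffer="cysgcyscnauy" (len 12), cursors c1@3 c2@7, authorship 111.222.....
After op 5 (move_right): buffer="cysgcyscnauy" (len 12), cursors c1@4 c2@8, authorship 111.222.....
After op 6 (move_right): buffer="cysgcyscnauy" (len 12), cursors c1@5 c2@9, authorship 111.222.....
After op 7 (add_cursor(10)): buffer="cysgcyscnauy" (len 12), cursors c1@5 c2@9 c3@10, authorship 111.222.....
After op 8 (delete): buffer="cysgyscuy" (len 9), cursors c1@4 c2@7 c3@7, authorship 111.22...

Answer: cysgyscuy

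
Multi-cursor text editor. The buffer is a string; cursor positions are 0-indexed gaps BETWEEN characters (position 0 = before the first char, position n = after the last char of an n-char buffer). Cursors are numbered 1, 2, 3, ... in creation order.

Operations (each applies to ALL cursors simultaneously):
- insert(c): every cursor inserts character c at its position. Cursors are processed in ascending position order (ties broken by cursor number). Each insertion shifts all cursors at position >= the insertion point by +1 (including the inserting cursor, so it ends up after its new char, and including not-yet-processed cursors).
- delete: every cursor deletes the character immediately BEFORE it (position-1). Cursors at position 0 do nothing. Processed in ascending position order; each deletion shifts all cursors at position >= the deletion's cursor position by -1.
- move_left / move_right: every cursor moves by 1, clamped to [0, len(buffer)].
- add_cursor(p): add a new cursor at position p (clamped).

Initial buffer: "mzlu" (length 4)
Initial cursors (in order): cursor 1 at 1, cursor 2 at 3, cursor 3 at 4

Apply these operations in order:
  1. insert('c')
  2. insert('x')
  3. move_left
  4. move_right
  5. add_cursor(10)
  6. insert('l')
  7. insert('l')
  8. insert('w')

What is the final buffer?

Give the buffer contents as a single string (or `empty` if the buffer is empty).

After op 1 (insert('c')): buffer="mczlcuc" (len 7), cursors c1@2 c2@5 c3@7, authorship .1..2.3
After op 2 (insert('x')): buffer="mcxzlcxucx" (len 10), cursors c1@3 c2@7 c3@10, authorship .11..22.33
After op 3 (move_left): buffer="mcxzlcxucx" (len 10), cursors c1@2 c2@6 c3@9, authorship .11..22.33
After op 4 (move_right): buffer="mcxzlcxucx" (len 10), cursors c1@3 c2@7 c3@10, authorship .11..22.33
After op 5 (add_cursor(10)): buffer="mcxzlcxucx" (len 10), cursors c1@3 c2@7 c3@10 c4@10, authorship .11..22.33
After op 6 (insert('l')): buffer="mcxlzlcxlucxll" (len 14), cursors c1@4 c2@9 c3@14 c4@14, authorship .111..222.3334
After op 7 (insert('l')): buffer="mcxllzlcxllucxllll" (len 18), cursors c1@5 c2@11 c3@18 c4@18, authorship .1111..2222.333434
After op 8 (insert('w')): buffer="mcxllwzlcxllwucxllllww" (len 22), cursors c1@6 c2@13 c3@22 c4@22, authorship .11111..22222.33343434

Answer: mcxllwzlcxllwucxllllww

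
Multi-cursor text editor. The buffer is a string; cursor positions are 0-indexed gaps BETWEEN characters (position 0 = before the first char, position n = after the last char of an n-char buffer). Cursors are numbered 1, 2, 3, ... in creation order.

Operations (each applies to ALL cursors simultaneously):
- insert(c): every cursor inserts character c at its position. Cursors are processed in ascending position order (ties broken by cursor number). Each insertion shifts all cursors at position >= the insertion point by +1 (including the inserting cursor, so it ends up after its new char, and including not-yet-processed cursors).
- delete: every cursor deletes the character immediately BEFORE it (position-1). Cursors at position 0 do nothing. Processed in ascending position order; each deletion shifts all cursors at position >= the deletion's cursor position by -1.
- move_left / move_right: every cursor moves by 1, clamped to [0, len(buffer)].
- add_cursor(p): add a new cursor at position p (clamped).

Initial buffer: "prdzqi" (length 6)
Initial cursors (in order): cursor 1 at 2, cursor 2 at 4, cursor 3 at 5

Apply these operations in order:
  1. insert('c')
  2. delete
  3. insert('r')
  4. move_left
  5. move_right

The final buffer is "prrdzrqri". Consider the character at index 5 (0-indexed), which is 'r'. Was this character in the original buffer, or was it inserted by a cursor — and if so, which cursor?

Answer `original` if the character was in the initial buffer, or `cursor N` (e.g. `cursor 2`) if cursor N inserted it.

Answer: cursor 2

Derivation:
After op 1 (insert('c')): buffer="prcdzcqci" (len 9), cursors c1@3 c2@6 c3@8, authorship ..1..2.3.
After op 2 (delete): buffer="prdzqi" (len 6), cursors c1@2 c2@4 c3@5, authorship ......
After op 3 (insert('r')): buffer="prrdzrqri" (len 9), cursors c1@3 c2@6 c3@8, authorship ..1..2.3.
After op 4 (move_left): buffer="prrdzrqri" (len 9), cursors c1@2 c2@5 c3@7, authorship ..1..2.3.
After op 5 (move_right): buffer="prrdzrqri" (len 9), cursors c1@3 c2@6 c3@8, authorship ..1..2.3.
Authorship (.=original, N=cursor N): . . 1 . . 2 . 3 .
Index 5: author = 2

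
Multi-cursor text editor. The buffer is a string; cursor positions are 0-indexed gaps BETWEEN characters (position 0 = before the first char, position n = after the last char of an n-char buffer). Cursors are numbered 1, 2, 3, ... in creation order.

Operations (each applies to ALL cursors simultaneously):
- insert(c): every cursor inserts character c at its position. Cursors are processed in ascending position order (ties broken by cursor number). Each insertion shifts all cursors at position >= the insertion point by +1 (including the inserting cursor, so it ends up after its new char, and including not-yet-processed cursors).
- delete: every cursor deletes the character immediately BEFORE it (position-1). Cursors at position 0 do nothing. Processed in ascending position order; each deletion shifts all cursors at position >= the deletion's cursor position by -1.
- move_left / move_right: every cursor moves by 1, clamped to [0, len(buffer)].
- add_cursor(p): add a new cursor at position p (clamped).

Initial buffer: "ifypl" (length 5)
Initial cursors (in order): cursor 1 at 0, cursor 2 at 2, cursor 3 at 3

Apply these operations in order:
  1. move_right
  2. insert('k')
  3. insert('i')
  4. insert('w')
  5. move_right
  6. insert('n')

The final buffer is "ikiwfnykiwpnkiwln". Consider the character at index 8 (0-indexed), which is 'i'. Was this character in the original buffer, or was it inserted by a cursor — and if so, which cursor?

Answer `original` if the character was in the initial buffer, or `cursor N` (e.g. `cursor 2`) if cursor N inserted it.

After op 1 (move_right): buffer="ifypl" (len 5), cursors c1@1 c2@3 c3@4, authorship .....
After op 2 (insert('k')): buffer="ikfykpkl" (len 8), cursors c1@2 c2@5 c3@7, authorship .1..2.3.
After op 3 (insert('i')): buffer="ikifykipkil" (len 11), cursors c1@3 c2@7 c3@10, authorship .11..22.33.
After op 4 (insert('w')): buffer="ikiwfykiwpkiwl" (len 14), cursors c1@4 c2@9 c3@13, authorship .111..222.333.
After op 5 (move_right): buffer="ikiwfykiwpkiwl" (len 14), cursors c1@5 c2@10 c3@14, authorship .111..222.333.
After op 6 (insert('n')): buffer="ikiwfnykiwpnkiwln" (len 17), cursors c1@6 c2@12 c3@17, authorship .111.1.222.2333.3
Authorship (.=original, N=cursor N): . 1 1 1 . 1 . 2 2 2 . 2 3 3 3 . 3
Index 8: author = 2

Answer: cursor 2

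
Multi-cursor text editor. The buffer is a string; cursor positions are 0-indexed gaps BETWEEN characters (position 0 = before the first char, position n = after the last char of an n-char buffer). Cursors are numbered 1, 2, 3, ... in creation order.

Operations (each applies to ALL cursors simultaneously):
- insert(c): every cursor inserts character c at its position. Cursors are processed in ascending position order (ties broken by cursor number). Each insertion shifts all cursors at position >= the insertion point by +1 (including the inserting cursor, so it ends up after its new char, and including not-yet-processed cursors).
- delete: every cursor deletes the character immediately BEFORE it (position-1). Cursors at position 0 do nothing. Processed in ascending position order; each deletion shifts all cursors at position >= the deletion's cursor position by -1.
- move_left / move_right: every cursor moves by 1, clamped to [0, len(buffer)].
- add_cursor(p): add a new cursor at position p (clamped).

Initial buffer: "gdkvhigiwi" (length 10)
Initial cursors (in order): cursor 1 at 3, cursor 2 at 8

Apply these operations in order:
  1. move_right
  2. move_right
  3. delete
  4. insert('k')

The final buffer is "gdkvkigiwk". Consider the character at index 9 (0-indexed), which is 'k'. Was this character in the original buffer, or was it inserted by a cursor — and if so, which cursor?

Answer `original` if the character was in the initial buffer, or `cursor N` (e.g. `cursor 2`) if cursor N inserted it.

Answer: cursor 2

Derivation:
After op 1 (move_right): buffer="gdkvhigiwi" (len 10), cursors c1@4 c2@9, authorship ..........
After op 2 (move_right): buffer="gdkvhigiwi" (len 10), cursors c1@5 c2@10, authorship ..........
After op 3 (delete): buffer="gdkvigiw" (len 8), cursors c1@4 c2@8, authorship ........
After op 4 (insert('k')): buffer="gdkvkigiwk" (len 10), cursors c1@5 c2@10, authorship ....1....2
Authorship (.=original, N=cursor N): . . . . 1 . . . . 2
Index 9: author = 2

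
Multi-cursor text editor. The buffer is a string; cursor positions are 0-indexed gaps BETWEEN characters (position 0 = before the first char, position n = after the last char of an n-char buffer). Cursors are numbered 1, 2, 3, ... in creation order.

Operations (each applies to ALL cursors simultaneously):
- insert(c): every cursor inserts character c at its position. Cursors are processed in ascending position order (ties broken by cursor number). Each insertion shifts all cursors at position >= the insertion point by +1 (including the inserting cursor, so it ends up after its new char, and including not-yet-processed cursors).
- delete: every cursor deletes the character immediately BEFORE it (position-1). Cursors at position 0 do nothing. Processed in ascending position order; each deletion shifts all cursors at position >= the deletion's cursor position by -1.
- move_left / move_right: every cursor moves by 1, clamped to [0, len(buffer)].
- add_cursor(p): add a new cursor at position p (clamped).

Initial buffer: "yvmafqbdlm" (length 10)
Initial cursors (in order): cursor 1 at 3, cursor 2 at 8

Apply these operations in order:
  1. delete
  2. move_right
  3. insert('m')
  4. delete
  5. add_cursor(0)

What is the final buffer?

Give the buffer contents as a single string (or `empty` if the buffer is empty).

Answer: yvafqblm

Derivation:
After op 1 (delete): buffer="yvafqblm" (len 8), cursors c1@2 c2@6, authorship ........
After op 2 (move_right): buffer="yvafqblm" (len 8), cursors c1@3 c2@7, authorship ........
After op 3 (insert('m')): buffer="yvamfqblmm" (len 10), cursors c1@4 c2@9, authorship ...1....2.
After op 4 (delete): buffer="yvafqblm" (len 8), cursors c1@3 c2@7, authorship ........
After op 5 (add_cursor(0)): buffer="yvafqblm" (len 8), cursors c3@0 c1@3 c2@7, authorship ........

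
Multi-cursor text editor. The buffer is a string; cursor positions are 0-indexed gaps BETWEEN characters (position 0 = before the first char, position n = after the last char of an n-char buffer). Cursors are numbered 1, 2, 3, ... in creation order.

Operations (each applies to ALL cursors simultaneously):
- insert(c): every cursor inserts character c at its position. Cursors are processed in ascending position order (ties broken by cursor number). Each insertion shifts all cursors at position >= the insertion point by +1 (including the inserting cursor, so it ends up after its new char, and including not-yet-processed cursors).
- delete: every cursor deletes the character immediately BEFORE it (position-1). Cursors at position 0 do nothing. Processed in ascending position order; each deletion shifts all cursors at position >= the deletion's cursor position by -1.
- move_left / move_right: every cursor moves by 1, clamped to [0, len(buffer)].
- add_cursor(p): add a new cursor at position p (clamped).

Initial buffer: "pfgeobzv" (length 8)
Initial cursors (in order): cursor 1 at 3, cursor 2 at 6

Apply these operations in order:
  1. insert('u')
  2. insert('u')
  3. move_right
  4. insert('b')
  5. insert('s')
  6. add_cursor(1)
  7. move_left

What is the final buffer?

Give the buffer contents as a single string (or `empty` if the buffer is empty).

Answer: pfguuebsobuuzbsv

Derivation:
After op 1 (insert('u')): buffer="pfgueobuzv" (len 10), cursors c1@4 c2@8, authorship ...1...2..
After op 2 (insert('u')): buffer="pfguueobuuzv" (len 12), cursors c1@5 c2@10, authorship ...11...22..
After op 3 (move_right): buffer="pfguueobuuzv" (len 12), cursors c1@6 c2@11, authorship ...11...22..
After op 4 (insert('b')): buffer="pfguuebobuuzbv" (len 14), cursors c1@7 c2@13, authorship ...11.1..22.2.
After op 5 (insert('s')): buffer="pfguuebsobuuzbsv" (len 16), cursors c1@8 c2@15, authorship ...11.11..22.22.
After op 6 (add_cursor(1)): buffer="pfguuebsobuuzbsv" (len 16), cursors c3@1 c1@8 c2@15, authorship ...11.11..22.22.
After op 7 (move_left): buffer="pfguuebsobuuzbsv" (len 16), cursors c3@0 c1@7 c2@14, authorship ...11.11..22.22.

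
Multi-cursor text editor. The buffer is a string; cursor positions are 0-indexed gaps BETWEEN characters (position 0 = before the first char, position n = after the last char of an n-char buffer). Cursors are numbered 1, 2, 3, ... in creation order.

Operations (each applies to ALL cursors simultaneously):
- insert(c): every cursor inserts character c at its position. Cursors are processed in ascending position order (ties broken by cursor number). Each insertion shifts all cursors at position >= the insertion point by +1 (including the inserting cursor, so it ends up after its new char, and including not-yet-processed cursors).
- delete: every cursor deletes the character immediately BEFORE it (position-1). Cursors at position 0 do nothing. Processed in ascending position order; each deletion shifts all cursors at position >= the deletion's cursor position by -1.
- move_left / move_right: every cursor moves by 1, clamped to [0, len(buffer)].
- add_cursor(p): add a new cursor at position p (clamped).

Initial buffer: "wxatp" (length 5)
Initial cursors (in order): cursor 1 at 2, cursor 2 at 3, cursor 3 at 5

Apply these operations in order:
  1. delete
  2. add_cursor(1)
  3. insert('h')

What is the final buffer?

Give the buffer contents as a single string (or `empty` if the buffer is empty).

Answer: whhhth

Derivation:
After op 1 (delete): buffer="wt" (len 2), cursors c1@1 c2@1 c3@2, authorship ..
After op 2 (add_cursor(1)): buffer="wt" (len 2), cursors c1@1 c2@1 c4@1 c3@2, authorship ..
After op 3 (insert('h')): buffer="whhhth" (len 6), cursors c1@4 c2@4 c4@4 c3@6, authorship .124.3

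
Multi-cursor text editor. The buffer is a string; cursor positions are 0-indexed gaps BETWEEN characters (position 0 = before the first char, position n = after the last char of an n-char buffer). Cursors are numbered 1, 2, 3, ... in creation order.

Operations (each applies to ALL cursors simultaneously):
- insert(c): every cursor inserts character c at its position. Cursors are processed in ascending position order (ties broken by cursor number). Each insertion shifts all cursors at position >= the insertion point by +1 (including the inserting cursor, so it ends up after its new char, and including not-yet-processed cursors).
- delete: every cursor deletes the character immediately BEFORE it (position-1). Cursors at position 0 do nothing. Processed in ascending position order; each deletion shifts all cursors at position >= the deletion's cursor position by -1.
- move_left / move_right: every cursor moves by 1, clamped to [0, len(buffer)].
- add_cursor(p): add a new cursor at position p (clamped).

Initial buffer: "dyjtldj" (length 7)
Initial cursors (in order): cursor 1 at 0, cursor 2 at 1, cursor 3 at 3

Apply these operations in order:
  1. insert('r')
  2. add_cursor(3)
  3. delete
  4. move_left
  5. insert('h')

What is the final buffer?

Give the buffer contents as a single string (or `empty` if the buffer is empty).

Answer: hhhyhjtldj

Derivation:
After op 1 (insert('r')): buffer="rdryjrtldj" (len 10), cursors c1@1 c2@3 c3@6, authorship 1.2..3....
After op 2 (add_cursor(3)): buffer="rdryjrtldj" (len 10), cursors c1@1 c2@3 c4@3 c3@6, authorship 1.2..3....
After op 3 (delete): buffer="yjtldj" (len 6), cursors c1@0 c2@0 c4@0 c3@2, authorship ......
After op 4 (move_left): buffer="yjtldj" (len 6), cursors c1@0 c2@0 c4@0 c3@1, authorship ......
After op 5 (insert('h')): buffer="hhhyhjtldj" (len 10), cursors c1@3 c2@3 c4@3 c3@5, authorship 124.3.....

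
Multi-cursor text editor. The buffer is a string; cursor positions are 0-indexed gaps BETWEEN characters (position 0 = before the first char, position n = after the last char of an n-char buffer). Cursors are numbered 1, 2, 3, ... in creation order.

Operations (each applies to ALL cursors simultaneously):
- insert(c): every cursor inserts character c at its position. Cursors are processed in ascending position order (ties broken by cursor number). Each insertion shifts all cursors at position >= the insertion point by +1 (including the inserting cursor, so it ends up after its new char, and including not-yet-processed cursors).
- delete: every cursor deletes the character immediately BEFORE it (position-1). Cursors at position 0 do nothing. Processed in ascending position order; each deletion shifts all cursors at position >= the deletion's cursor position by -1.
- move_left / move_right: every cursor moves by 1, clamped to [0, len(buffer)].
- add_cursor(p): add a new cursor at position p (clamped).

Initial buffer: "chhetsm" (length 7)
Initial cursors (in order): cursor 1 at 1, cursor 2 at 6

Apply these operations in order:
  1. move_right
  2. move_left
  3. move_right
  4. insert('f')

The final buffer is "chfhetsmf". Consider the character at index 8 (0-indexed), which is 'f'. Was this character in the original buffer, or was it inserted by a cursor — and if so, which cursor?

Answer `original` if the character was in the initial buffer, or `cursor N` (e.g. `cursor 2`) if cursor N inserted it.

Answer: cursor 2

Derivation:
After op 1 (move_right): buffer="chhetsm" (len 7), cursors c1@2 c2@7, authorship .......
After op 2 (move_left): buffer="chhetsm" (len 7), cursors c1@1 c2@6, authorship .......
After op 3 (move_right): buffer="chhetsm" (len 7), cursors c1@2 c2@7, authorship .......
After op 4 (insert('f')): buffer="chfhetsmf" (len 9), cursors c1@3 c2@9, authorship ..1.....2
Authorship (.=original, N=cursor N): . . 1 . . . . . 2
Index 8: author = 2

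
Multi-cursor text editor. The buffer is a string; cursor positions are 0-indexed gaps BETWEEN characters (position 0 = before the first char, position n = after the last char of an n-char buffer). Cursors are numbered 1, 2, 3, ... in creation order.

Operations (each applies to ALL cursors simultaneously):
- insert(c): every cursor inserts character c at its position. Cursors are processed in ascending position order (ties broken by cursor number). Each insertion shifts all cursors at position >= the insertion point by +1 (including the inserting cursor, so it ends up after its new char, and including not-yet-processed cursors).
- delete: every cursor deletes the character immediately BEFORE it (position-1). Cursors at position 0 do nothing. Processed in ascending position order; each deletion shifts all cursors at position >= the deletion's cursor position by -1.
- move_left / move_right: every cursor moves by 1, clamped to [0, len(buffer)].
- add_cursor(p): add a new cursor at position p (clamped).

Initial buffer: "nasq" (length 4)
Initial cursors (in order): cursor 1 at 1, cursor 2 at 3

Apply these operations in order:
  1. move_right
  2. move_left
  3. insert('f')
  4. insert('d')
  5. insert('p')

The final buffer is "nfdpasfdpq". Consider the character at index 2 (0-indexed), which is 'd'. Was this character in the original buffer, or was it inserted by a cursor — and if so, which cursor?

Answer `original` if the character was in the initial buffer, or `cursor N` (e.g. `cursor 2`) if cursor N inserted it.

Answer: cursor 1

Derivation:
After op 1 (move_right): buffer="nasq" (len 4), cursors c1@2 c2@4, authorship ....
After op 2 (move_left): buffer="nasq" (len 4), cursors c1@1 c2@3, authorship ....
After op 3 (insert('f')): buffer="nfasfq" (len 6), cursors c1@2 c2@5, authorship .1..2.
After op 4 (insert('d')): buffer="nfdasfdq" (len 8), cursors c1@3 c2@7, authorship .11..22.
After op 5 (insert('p')): buffer="nfdpasfdpq" (len 10), cursors c1@4 c2@9, authorship .111..222.
Authorship (.=original, N=cursor N): . 1 1 1 . . 2 2 2 .
Index 2: author = 1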